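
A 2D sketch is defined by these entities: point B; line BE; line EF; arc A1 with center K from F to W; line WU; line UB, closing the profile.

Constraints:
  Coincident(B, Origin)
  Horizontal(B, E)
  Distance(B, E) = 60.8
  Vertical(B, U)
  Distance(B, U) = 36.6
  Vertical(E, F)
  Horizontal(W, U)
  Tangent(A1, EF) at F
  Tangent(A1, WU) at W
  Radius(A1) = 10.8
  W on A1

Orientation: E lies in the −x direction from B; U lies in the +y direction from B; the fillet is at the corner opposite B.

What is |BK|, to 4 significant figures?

56.26

B is at the origin; BE is horizontal with |BE| = 60.8 and E on the −x side, so E = (-60.80, 0.000). B and U share the same x with |BU| = 36.6 and U on the +y side, so U = (0.000, 36.60). The virtual corner opposite B is at (-60.80, 36.60). A1 meets EF tangentially, so KF is at right angles to EF and since A1 is tangent to WU there, KW ⟂ WU, with radius 10.8, so the center K sits 10.8 in from both sides at K = (-50.00, 25.80). Then |BK| = |K − B| = 56.26.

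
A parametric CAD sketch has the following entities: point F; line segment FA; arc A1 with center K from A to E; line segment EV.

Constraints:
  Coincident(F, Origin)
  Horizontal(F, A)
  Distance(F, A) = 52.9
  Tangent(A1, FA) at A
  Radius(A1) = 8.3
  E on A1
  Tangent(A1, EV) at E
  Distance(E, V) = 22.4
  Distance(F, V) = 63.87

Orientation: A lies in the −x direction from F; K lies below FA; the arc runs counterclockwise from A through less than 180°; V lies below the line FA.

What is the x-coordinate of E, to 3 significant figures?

-60.9

F is at the origin; FA is horizontal with |FA| = 52.9 and A on the −x side, so A = (-52.9, 0.00). Tangency of A1 to FA means the radius KA is perpendicular to FA, so K = A + (0, -8.3) = (-52.9, -8.30). Since KE ⟂ EV (tangency), |KV| = √(8.3² + 22.4²) = 23.9 regardless of where E sits on A1. So V lies on both circle(F, 63.87) and circle(K, 23.9); the below-FA intersection is V = (-55.2, -32.1). E is the foot of the tangent from V: E = (-60.9, -10.4).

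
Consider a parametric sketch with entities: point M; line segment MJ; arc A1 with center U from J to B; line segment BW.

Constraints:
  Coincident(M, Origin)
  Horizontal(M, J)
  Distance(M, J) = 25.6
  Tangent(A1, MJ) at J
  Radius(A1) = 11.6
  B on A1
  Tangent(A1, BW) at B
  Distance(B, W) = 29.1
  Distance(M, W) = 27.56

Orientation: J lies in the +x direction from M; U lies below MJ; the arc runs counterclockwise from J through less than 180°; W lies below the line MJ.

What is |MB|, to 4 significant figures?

17.03

Checks: |UB| = 11.60 ✓; ∠(UB, BW) = 90.00° ✓; |BW| = 29.10 ✓; |MW| = 27.56 ✓.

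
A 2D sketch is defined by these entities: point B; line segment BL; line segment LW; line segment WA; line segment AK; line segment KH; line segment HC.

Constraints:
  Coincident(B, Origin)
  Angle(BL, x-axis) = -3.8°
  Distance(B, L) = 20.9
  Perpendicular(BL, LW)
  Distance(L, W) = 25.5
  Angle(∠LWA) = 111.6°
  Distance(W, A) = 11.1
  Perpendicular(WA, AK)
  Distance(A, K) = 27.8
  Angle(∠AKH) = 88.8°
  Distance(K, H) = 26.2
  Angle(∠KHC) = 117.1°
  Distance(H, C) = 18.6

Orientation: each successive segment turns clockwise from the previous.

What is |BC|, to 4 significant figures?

39.28

B is at the origin; BL runs at -3.8° with length 20.9, so L = (20.85, -1.385). BL ⟂ LW, so LW runs at -93.80°; with |LW| = 25.5, W = (19.16, -26.83). ∠LWA = 111.6° gives WA at -162.2° from the x-axis; with |WA| = 11.1, A = (8.595, -30.22). WA ⟂ AK, so AK runs at 107.8°; with |AK| = 27.8, K = (0.09710, -3.753). ∠AKH = 88.8° gives KH at 16.60° from the x-axis; with |KH| = 26.2, H = (25.21, 3.732). ∠KHC = 117.1° gives HC at -46.30° from the x-axis; with |HC| = 18.6, C = (38.06, -9.715). Then |BC| = |C − B| = 39.28.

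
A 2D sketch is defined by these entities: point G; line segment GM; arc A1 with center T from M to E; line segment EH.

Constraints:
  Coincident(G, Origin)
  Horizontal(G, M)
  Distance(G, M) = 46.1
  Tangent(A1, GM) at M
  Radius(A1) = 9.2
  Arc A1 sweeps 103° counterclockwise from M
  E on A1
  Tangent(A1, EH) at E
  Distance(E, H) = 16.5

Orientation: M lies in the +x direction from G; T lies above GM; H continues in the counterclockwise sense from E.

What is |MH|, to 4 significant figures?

27.85

On A1, M sits at bearing -90° from T; a 103° counterclockwise sweep puts E at bearing 13°, so E = T + 9.2·(cos 13°, sin 13°) = (55.06, 11.27). The tangent condition forces TE to be normal to EH, so EH runs along (−sin 13°, cos 13°); with |EH| = 16.5, H = (51.35, 27.35). Then |MH| = |H − M| = 27.85.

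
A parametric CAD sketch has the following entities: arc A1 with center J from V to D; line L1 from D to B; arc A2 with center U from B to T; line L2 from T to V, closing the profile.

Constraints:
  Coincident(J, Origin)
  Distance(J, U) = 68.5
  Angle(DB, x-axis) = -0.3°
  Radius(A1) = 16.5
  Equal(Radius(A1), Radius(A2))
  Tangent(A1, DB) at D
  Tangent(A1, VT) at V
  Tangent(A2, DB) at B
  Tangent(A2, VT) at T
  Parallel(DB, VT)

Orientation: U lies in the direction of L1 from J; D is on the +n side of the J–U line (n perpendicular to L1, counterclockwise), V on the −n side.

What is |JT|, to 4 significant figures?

70.46

Tangency of A1 to both parallel lines with radius 16.5 puts D and V at J ± 16.5·n: D = (0.08639, 16.50), V = (-0.08639, -16.50). Equal radii place B and T the same way about U: B = U + 16.5·n = (68.59, 16.14), T = U − 16.5·n = (68.41, -16.86). Then |JT| = |T − J| = 70.46.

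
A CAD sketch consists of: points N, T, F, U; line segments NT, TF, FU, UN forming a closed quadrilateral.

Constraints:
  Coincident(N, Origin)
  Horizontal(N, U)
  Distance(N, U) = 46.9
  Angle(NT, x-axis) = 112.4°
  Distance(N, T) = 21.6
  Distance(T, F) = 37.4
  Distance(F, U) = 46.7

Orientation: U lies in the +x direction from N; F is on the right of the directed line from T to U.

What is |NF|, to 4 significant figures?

16.00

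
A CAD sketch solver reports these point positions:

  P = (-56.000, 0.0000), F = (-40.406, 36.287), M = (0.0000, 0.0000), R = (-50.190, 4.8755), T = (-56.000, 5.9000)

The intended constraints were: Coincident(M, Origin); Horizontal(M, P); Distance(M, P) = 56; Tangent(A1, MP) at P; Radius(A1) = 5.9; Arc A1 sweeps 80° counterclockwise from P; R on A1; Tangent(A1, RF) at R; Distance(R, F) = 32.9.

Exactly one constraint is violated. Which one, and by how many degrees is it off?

Tangent(A1, RF) at R — off by 7.30°.

M = (0.00, 0.00) ✓; M.y = 0.00, P.y = 0.00 ✓; |MP| = 56.00 ✓; ∠(TP, PM) = 90.00° ✓; |TP| = 5.900 ✓; bearing(T→R) − bearing(T→P) = 80.00° ✓; |TR| = 5.900 ✓; ∠(TR, RF) = 97.30° ✗; |RF| = 32.90 ✓.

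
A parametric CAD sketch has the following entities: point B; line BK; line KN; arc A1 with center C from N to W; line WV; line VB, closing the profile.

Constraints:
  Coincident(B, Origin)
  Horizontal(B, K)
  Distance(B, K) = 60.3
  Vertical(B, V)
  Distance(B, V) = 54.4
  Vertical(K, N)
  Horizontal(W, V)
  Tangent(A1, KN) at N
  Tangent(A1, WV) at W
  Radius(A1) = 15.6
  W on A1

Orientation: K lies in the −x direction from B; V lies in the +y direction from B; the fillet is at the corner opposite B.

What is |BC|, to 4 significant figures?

59.19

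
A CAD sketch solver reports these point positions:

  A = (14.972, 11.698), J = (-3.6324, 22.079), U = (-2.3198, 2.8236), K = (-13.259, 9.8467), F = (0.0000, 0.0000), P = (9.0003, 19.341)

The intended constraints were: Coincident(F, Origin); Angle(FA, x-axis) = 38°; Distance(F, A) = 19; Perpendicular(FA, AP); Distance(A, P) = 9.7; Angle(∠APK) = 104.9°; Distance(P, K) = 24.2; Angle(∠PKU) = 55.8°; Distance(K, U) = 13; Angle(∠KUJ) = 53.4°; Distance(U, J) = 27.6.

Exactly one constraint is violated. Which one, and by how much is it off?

Distance(U, J) = 27.6 — off by 8.30.

F = (0.00, 0.00) ✓; FA at 38.00° ✓; |FA| = 19.00 ✓; ∠(FA, AP) = 90.00° ✓; |AP| = 9.699 ✓; ∠APK = 104.9° ✓; |PK| = 24.20 ✓; ∠PKU = 55.80° ✓; |KU| = 13.00 ✓; ∠KUJ = 53.40° ✓; |UJ| = 19.30 ✗.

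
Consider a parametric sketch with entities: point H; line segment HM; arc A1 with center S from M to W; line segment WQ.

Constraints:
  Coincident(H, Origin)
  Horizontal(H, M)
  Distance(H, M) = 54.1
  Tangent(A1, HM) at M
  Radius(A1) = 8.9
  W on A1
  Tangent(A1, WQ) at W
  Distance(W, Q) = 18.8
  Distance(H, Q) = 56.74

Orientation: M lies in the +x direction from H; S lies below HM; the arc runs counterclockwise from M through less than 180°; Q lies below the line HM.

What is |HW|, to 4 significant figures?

46.55

H is at the origin; HM is horizontal with |HM| = 54.1 and M on the +x side, so M = (54.10, 0.000). Since A1 is tangent to HM there, SM ⟂ HM, so S = M + (0, -8.9) = (54.10, -8.900). Since SW ⟂ WQ (tangency), |SQ| = √(8.9² + 18.8²) = 20.80 regardless of where W sits on A1. So Q lies on both circle(H, 56.74) and circle(S, 20.80); the below-HM intersection is Q = (48.77, -29.00). W is the foot of the tangent from Q: W = (45.35, -10.52).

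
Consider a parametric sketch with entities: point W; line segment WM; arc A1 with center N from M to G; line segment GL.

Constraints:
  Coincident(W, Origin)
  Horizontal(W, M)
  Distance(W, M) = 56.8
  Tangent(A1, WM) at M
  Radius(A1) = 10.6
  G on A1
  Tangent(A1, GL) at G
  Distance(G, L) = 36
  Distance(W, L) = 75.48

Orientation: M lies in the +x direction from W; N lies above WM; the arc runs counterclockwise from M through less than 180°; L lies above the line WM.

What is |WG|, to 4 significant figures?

68.36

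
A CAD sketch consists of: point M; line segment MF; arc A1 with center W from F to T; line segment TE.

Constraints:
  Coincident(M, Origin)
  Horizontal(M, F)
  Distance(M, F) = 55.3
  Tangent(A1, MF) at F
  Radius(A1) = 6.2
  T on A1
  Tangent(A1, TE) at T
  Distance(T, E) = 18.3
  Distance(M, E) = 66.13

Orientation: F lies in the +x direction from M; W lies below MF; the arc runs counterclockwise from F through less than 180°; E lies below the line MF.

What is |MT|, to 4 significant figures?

51.33

Checks: ∠(WF, FM) = 90.00° ✓; |WT| = 6.200 ✓; ∠(WT, TE) = 90.00° ✓; |TE| = 18.30 ✓; |ME| = 66.13 ✓.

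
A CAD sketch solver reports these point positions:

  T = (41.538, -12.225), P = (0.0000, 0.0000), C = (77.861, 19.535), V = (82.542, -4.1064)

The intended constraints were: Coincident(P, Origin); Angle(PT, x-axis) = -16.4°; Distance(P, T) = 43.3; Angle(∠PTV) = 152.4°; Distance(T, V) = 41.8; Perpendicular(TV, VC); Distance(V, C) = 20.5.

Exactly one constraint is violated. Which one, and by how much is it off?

Distance(V, C) = 20.5 — off by 3.60.

P = (0.00, 0.00) ✓; PT at -16.40° ✓; |PT| = 43.30 ✓; ∠PTV = 152.4° ✓; |TV| = 41.80 ✓; ∠(TV, VC) = 90.00° ✓; |VC| = 24.10 ✗.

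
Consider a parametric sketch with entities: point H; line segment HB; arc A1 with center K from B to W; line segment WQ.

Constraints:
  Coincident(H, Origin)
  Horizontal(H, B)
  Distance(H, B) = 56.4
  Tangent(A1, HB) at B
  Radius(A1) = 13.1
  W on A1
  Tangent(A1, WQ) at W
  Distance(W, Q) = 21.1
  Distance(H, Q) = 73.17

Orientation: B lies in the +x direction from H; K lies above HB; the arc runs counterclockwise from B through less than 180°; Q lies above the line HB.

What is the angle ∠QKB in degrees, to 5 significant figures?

164.30°

Checks: |KW| = 13.10 ✓; ∠(KW, WQ) = 90.00° ✓; |WQ| = 21.10 ✓; |HQ| = 73.17 ✓.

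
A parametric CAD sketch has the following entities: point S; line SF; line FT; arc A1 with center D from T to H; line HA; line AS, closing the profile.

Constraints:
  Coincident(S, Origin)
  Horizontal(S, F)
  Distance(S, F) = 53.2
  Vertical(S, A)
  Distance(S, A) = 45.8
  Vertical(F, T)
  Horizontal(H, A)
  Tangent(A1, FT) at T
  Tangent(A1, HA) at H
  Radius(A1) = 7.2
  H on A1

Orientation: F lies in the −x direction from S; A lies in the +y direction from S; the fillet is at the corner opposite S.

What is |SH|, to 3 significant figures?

64.9

The virtual corner opposite S is at (-53.2, 45.8). A1 meets FT tangentially, so DT is at right angles to FT and A1 meets HA tangentially, so DH is at right angles to HA, with radius 7.2, so the center D sits 7.2 in from both sides at D = (-46.0, 38.6). That places the tangent points at T = (-53.2, 38.6) on FT and H = (-46.0, 45.8) on HA. Then |SH| = |H − S| = 64.9.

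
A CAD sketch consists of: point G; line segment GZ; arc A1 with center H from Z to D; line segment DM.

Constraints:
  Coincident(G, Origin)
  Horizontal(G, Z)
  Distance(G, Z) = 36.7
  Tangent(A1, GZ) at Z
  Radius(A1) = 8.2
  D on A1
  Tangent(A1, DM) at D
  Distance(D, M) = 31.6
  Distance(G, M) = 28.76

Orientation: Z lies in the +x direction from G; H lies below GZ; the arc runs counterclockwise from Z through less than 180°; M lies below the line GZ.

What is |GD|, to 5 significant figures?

30.588

G is at the origin; GZ is horizontal with |GZ| = 36.7 and Z on the +x side, so Z = (36.700, 0.0000). Tangency of A1 to GZ means the radius HZ is perpendicular to GZ, so H = Z + (0, -8.2) = (36.700, -8.2000). Since HD ⟂ DM (tangency), |HM| = √(8.2² + 31.6²) = 32.647 regardless of where D sits on A1. So M lies on both circle(G, 28.76) and circle(H, 32.647); the below-GZ intersection is M = (9.9886, -26.970). D is the foot of the tangent from M: D = (30.451, -2.8900).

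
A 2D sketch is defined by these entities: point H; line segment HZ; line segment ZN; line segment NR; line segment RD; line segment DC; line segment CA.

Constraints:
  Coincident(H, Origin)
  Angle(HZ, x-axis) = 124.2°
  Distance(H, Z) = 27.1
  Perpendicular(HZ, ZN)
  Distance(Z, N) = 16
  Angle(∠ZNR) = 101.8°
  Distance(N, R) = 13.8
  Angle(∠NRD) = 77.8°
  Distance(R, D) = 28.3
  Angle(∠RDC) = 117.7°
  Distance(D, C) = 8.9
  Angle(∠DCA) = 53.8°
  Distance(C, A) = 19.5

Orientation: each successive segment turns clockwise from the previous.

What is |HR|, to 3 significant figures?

23.2

H is at the origin; HZ runs at 124.2° with length 27.1, so Z = (-15.2, 22.4). HZ is perpendicular to ZN, so ZN runs at 34.2°; with |ZN| = 16.0, N = (-2.00, 31.4). ∠ZNR = 101.8° gives NR at -44.0° from the x-axis; with |NR| = 13.8, R = (7.93, 21.8). Then |HR| = |R − H| = 23.2.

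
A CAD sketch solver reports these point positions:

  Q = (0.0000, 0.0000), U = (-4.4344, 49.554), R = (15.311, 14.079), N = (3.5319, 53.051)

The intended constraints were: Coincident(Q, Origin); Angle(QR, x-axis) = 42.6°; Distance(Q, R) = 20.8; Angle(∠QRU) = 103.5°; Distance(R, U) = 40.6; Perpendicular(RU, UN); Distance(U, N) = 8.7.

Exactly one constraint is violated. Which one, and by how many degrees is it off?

Perpendicular(RU, UN) — off by 5.40°.

Q = (0.00, 0.00) ✓; QR at 42.60° ✓; |QR| = 20.80 ✓; ∠QRU = 103.5° ✓; |RU| = 40.60 ✓; ∠(RU, UN) = 95.40° ✗; |UN| = 8.700 ✓.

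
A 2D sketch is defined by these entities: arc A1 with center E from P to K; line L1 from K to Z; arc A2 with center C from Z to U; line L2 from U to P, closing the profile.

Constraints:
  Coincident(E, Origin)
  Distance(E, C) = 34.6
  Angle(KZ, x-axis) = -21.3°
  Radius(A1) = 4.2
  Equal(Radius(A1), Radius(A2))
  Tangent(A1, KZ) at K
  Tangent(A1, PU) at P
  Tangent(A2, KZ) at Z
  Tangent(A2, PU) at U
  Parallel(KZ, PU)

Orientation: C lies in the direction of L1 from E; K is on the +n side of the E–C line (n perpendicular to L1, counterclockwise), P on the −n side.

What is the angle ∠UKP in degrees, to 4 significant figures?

76.35°

The slot axis is L1's direction at -21.3°, so u = (cos -21.3°, sin -21.3°) = (0.9317, -0.3633) and n = (−sin -21.3°, cos -21.3°) = (0.3633, 0.9317). E is at the origin and C lies 34.6 along u from E, so C = 34.6·u = (32.24, -12.57). Tangency of A1 to both parallel lines with radius 4.2 puts K and P at E ± 4.2·n: K = (1.526, 3.913), P = (-1.526, -3.913). Equal radii place Z and U the same way about C: Z = C + 4.2·n = (33.76, -8.655), U = C − 4.2·n = (30.71, -16.48). Then cos ∠UKP = KU·KP / (|KU||KP|), giving 76.35°.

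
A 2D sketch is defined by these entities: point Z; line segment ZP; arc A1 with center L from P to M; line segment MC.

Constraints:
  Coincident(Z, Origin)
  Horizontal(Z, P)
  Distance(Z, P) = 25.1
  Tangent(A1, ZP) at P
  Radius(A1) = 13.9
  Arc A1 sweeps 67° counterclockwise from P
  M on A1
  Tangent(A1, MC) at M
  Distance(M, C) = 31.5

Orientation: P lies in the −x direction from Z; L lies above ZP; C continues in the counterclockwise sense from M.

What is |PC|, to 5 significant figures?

45.097

On A1, P sits at bearing -90° from L; a 67° counterclockwise sweep puts M at bearing -23°, so M = L + 13.9·(cos -23°, sin -23°) = (-12.305, 8.4688). The tangent condition forces LM to be normal to MC, so MC runs along (−sin -23°, cos -23°); with |MC| = 31.5, C = (0.0030480, 37.465). Then |PC| = |C − P| = 45.097.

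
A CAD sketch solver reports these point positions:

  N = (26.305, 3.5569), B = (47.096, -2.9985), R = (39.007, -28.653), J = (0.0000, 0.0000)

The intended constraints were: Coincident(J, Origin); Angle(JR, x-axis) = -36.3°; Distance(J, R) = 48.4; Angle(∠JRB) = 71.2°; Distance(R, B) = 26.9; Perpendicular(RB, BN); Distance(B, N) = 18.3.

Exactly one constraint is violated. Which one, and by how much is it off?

Distance(B, N) = 18.3 — off by 3.50.

J = (0.00, 0.00) ✓; JR at -36.30° ✓; |JR| = 48.40 ✓; ∠JRB = 71.20° ✓; |RB| = 26.90 ✓; ∠(RB, BN) = 90.00° ✓; |BN| = 21.80 ✗.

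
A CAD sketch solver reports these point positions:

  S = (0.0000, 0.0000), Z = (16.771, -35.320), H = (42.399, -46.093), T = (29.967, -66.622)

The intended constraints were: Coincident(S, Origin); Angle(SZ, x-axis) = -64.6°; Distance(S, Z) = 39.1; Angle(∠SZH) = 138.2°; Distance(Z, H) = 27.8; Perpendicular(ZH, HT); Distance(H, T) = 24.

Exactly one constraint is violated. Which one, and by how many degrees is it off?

Perpendicular(ZH, HT) — off by 8.40°.

S = (0.00, 0.00) ✓; SZ at -64.60° ✓; |SZ| = 39.10 ✓; ∠SZH = 138.2° ✓; |ZH| = 27.80 ✓; ∠(ZH, HT) = 98.40° ✗; |HT| = 24.00 ✓.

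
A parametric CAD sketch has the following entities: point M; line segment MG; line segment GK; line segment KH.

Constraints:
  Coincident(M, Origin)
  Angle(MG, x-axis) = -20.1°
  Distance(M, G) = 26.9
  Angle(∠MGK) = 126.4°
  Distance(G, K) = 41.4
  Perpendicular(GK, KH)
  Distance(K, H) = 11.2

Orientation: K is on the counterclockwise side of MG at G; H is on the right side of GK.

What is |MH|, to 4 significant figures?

66.10

M is at the origin; MG runs at -20.1° with length 26.9, so G = 26.9·(cos -20.1°, sin -20.1°) = (25.26, -9.244). ∠MGK = 126.4°, so GK runs at -20.1° + (180° − 126.4°) = 33.50° from the x-axis; with |GK| = 41.4, K = G + 41.4·(cos 33.50°, sin 33.50°) = (59.78, 13.61). GK ⟂ KH; with |KH| = 11.2 on the right of GK, H = K + 11.2·(0.5519, -0.8339) = (65.97, 4.266). Then |MH| = |H − M| = 66.10.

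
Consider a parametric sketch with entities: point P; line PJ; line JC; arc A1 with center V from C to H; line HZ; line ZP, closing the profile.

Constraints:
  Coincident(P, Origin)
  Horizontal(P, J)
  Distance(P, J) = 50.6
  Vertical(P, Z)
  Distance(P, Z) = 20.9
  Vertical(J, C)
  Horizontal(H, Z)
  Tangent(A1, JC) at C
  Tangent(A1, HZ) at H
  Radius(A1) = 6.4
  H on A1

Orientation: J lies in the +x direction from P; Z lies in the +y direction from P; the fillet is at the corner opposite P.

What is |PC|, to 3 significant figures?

52.6

P is at the origin; PJ is horizontal with |PJ| = 50.6 and J on the +x side, so J = (50.6, 0.00). P and Z share the same x with |PZ| = 20.9 and Z on the +y side, so Z = (0.00, 20.9). The virtual corner opposite P is at (50.6, 20.9). Since A1 is tangent to JC there, VC ⟂ JC and the tangent condition forces VH to be normal to HZ, with radius 6.4, so the center V sits 6.4 in from both sides at V = (44.2, 14.5). That places the tangent points at C = (50.6, 14.5) on JC and H = (44.2, 20.9) on HZ. Then |PC| = |C − P| = 52.6.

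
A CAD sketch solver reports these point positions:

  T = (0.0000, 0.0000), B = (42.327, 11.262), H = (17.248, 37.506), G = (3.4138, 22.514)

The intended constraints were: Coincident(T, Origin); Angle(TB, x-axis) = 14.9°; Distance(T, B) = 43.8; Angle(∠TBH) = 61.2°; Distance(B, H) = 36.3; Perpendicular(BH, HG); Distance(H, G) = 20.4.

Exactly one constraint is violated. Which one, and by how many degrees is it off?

Perpendicular(BH, HG) — off by 3.60°.

T = (0.00, 0.00) ✓; TB at 14.90° ✓; |TB| = 43.80 ✓; ∠TBH = 61.20° ✓; |BH| = 36.30 ✓; ∠(BH, HG) = 93.60° ✗; |HG| = 20.40 ✓.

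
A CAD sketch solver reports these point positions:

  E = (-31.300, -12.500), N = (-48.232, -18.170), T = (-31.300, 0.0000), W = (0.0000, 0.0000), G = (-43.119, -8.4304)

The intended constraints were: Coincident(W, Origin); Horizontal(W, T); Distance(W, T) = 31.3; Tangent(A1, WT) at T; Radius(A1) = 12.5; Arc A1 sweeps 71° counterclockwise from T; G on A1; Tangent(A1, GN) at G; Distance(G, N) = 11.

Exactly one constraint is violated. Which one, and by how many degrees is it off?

Tangent(A1, GN) at G — off by 8.70°.

W = (0.00, 0.00) ✓; W.y = 0.00, T.y = 0.00 ✓; |WT| = 31.30 ✓; ∠(ET, TW) = 90.00° ✓; |ET| = 12.50 ✓; bearing(E→G) − bearing(E→T) = 71.00° ✓; |EG| = 12.50 ✓; ∠(EG, GN) = 98.70° ✗; |GN| = 11.00 ✓.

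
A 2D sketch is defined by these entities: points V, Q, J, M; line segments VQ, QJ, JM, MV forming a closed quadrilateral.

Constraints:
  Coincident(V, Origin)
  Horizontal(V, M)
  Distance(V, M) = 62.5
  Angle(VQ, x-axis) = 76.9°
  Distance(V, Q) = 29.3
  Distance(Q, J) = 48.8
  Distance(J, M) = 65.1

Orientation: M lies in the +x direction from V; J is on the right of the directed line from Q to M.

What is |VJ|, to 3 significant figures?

19.9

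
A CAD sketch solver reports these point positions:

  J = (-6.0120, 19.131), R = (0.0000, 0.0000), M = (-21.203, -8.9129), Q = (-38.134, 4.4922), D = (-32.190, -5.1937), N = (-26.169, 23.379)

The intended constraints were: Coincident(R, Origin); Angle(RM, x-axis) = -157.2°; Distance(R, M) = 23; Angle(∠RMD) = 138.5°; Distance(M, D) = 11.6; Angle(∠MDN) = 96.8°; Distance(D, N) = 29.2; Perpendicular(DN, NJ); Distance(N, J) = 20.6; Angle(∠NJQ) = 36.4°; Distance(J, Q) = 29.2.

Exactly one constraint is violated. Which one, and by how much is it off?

Distance(J, Q) = 29.2 — off by 6.10.

R = (0.00, 0.00) ✓; RM at -157.2° ✓; |RM| = 23.00 ✓; ∠RMD = 138.5° ✓; |MD| = 11.60 ✓; ∠MDN = 96.80° ✓; |DN| = 29.20 ✓; ∠(DN, NJ) = 90.00° ✓; |NJ| = 20.60 ✓; ∠NJQ = 36.40° ✓; |JQ| = 35.30 ✗.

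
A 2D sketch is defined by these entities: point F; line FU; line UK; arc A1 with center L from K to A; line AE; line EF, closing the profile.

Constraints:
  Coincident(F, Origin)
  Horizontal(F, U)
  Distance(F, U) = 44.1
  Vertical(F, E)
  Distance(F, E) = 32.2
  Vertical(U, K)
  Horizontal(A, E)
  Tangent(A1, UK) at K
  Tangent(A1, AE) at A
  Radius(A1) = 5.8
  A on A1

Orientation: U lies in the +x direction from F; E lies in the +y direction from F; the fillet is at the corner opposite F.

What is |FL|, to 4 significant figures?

46.52

F is at the origin; F and U share the same y with |FU| = 44.1 and U on the +x side, so U = (44.10, 0.000). FE is vertical with |FE| = 32.2 and E on the +y side, so E = (0.000, 32.20). The virtual corner opposite F is at (44.10, 32.20). The tangent condition forces LK to be normal to UK and since A1 is tangent to AE there, LA ⟂ AE, with radius 5.8, so the center L sits 5.8 in from both sides at L = (38.30, 26.40). Then |FL| = |L − F| = 46.52.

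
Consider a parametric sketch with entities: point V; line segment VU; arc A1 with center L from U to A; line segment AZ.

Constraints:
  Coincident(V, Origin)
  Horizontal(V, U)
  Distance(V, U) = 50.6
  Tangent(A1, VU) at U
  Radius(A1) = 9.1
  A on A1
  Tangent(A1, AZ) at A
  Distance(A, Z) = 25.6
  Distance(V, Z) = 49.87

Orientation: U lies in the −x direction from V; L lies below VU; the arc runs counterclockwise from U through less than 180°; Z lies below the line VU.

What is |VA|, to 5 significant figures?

58.829

Checks: ∠(LU, UV) = 90.00° ✓; |LU| = 9.100 ✓; |LA| = 9.100 ✓; ∠(LA, AZ) = 90.00° ✓; |AZ| = 25.60 ✓; |VZ| = 49.87 ✓.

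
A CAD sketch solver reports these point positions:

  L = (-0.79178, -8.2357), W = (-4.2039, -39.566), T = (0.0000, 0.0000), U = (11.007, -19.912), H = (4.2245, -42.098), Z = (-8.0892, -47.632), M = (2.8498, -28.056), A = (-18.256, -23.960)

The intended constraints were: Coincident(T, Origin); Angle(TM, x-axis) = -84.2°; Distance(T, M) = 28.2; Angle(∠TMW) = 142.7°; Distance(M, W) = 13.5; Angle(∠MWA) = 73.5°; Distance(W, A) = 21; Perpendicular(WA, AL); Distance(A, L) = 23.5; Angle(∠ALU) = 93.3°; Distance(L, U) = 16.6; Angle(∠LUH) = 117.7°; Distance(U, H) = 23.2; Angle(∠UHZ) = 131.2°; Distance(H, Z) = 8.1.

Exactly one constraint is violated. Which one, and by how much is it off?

Distance(H, Z) = 8.1 — off by 5.40.

T = (0.00, 0.00) ✓; TM at -84.20° ✓; |TM| = 28.20 ✓; ∠TMW = 142.7° ✓; |MW| = 13.50 ✓; ∠MWA = 73.50° ✓; |WA| = 21.00 ✓; ∠(WA, AL) = 90.00° ✓; |AL| = 23.50 ✓; ∠ALU = 93.30° ✓; |LU| = 16.60 ✓; ∠LUH = 117.7° ✓; |UH| = 23.20 ✓; ∠UHZ = 131.2° ✓; |HZ| = 13.50 ✗.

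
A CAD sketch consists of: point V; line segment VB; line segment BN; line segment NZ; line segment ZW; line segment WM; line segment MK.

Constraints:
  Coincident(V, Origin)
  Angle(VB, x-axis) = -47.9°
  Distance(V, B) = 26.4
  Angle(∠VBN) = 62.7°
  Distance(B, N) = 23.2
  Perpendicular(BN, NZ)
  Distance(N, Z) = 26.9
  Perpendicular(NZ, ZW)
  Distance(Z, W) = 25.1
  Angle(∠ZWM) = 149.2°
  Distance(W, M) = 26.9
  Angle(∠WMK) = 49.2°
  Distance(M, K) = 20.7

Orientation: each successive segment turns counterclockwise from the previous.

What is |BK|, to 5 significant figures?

8.4989

V is at the origin; VB runs at -47.9° with length 26.4, so B = (17.699, -19.588). ∠VBN = 62.7° gives BN at 69.400° from the x-axis; with |BN| = 23.2, N = (25.862, 2.1284). The perpendicularity gives NZ at right angles to BN, so NZ runs at 159.40°; with |NZ| = 26.9, Z = (0.68199, 11.593). The perpendicularity gives ZW at right angles to NZ, so ZW runs at -110.60°; with |ZW| = 25.1, W = (-8.1492, -11.902). ∠ZWM = 149.2° gives WM at -79.800° from the x-axis; with |WM| = 26.9, M = (-3.3857, -38.377). ∠WMK = 49.2° gives MK at 51.000° from the x-axis; with |MK| = 20.7, K = (9.6413, -22.290). Then |BK| = |K − B| = 8.4989.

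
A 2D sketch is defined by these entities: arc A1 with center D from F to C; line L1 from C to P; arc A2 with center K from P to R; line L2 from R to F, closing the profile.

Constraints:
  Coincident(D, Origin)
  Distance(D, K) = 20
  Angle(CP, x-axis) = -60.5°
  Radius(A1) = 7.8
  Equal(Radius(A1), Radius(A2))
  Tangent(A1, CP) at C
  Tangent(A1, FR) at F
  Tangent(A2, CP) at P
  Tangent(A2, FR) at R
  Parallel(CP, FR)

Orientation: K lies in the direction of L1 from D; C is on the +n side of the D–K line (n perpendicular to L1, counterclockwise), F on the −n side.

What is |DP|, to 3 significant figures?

21.5

Tangency of A1 to both parallel lines with radius 7.8 puts C and F at D ± 7.8·n: C = (6.79, 3.84), F = (-6.79, -3.84). Equal radii place P and R the same way about K: P = K + 7.8·n = (16.6, -13.6), R = K − 7.8·n = (3.06, -21.2). Then |DP| = |P − D| = 21.5.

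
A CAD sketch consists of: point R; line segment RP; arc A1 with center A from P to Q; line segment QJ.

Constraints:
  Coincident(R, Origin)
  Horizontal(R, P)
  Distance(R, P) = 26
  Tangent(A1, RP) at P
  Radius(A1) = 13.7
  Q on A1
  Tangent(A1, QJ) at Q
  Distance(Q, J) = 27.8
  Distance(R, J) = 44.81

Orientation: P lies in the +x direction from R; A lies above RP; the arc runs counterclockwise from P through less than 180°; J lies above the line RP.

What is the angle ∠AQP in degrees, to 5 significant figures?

20.884°

R is at the origin; R and P share the same y with |RP| = 26.0 and P on the +x side, so P = (26.000, 0.0000). A1 meets RP tangentially, so AP is at right angles to RP, so A = P + (0, 13.7) = (26.000, 13.700). Since AQ ⟂ QJ (tangency), |AJ| = √(13.7² + 27.8²) = 30.992 regardless of where Q sits on A1. So J lies on both circle(R, 44.81) and circle(A, 30.992); the above-RP intersection is J = (14.391, 42.436). Q is the foot of the tangent from J: Q = (35.126, 23.918).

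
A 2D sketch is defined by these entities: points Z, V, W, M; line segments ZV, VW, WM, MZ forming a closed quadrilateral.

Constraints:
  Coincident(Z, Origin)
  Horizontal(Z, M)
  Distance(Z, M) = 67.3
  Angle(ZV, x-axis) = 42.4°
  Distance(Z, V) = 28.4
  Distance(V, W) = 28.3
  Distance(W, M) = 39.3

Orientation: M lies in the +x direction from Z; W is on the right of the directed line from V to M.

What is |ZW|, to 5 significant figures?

29.930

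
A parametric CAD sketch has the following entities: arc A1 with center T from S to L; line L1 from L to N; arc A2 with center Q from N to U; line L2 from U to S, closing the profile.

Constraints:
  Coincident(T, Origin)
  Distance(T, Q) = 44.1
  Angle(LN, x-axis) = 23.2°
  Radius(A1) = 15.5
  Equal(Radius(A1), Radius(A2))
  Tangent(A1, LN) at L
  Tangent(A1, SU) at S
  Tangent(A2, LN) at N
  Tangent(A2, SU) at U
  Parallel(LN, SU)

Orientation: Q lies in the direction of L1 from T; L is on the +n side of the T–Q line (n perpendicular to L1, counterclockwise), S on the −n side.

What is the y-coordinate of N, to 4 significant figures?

31.62

Tangency of A1 to both parallel lines with radius 15.5 puts L and S at T ± 15.5·n: L = (-6.106, 14.25), S = (6.106, -14.25). Equal radii place N and U the same way about Q: N = Q + 15.5·n = (34.43, 31.62), U = Q − 15.5·n = (46.64, 3.126). So N.y = 31.62.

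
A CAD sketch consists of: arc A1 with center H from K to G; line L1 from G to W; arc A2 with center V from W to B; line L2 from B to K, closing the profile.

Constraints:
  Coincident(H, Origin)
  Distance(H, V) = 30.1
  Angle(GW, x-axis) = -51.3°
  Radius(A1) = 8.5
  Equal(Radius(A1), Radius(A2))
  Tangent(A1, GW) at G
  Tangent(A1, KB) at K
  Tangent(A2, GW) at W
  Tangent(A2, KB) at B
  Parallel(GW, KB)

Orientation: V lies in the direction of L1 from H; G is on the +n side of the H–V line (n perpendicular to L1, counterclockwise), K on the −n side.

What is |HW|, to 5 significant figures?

31.277

The slot axis is L1's direction at -51.3°, so u = (cos -51.3°, sin -51.3°) = (0.62524, -0.78043) and n = (−sin -51.3°, cos -51.3°) = (0.78043, 0.62524). H is at the origin and V lies 30.1 along u from H, so V = 30.1·u = (18.820, -23.491). Tangency of A1 to both parallel lines with radius 8.5 puts G and K at H ± 8.5·n: G = (6.6337, 5.3146), K = (-6.6337, -5.3146). Equal radii place W and B the same way about V: W = V + 8.5·n = (25.453, -18.176), B = V − 8.5·n = (12.186, -28.806). Then |HW| = |W − H| = 31.277.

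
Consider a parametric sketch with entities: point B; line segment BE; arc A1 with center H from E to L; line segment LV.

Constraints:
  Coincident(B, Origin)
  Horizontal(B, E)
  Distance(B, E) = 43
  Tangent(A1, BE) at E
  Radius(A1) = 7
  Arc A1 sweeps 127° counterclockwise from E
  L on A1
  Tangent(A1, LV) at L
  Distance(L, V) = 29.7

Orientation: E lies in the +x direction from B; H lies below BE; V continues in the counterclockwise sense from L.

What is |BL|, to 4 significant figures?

39.05

B is at the origin; BE is horizontal with |BE| = 43.0 and E on the +x side, so E = (43.00, 0.000). Since A1 is tangent to BE there, HE ⟂ BE, so H = E + (0, -7) = (43.00, -7.000). On A1, E sits at bearing 90° from H; a 127° counterclockwise sweep puts L at bearing 217°, so L = H + 7.0·(cos 217°, sin 217°) = (37.41, -11.21). Then |BL| = |L − B| = 39.05.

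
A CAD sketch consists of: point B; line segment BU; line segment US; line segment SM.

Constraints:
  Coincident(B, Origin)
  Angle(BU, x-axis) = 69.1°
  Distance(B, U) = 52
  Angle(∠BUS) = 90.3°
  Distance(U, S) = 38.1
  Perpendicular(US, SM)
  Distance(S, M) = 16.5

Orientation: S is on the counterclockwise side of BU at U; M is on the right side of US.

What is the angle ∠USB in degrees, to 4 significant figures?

53.57°

B is at the origin; BU runs at 69.1° with length 52.0, so U = 52.0·(cos 69.1°, sin 69.1°) = (18.55, 48.58). ∠BUS = 90.3°, so US runs at 69.1° + (180° − 90.3°) = 158.8° from the x-axis; with |US| = 38.1, S = U + 38.1·(cos 158.8°, sin 158.8°) = (-16.97, 62.36). Then cos ∠USB = SU·SB / (|SU||SB|), giving 53.57°.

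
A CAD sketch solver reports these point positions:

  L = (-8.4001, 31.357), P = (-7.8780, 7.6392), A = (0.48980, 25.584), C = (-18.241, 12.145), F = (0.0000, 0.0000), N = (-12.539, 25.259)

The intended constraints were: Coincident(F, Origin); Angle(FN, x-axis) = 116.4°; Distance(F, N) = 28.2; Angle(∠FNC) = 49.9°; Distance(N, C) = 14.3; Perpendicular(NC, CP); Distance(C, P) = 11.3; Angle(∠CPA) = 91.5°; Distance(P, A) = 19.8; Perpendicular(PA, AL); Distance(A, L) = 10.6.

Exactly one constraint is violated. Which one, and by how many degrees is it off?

Perpendicular(PA, AL) — off by 8.00°.

F = (0.00, 0.00) ✓; FN at 116.4° ✓; |FN| = 28.20 ✓; ∠FNC = 49.90° ✓; |NC| = 14.30 ✓; ∠(NC, CP) = 90.00° ✓; |CP| = 11.30 ✓; ∠CPA = 91.50° ✓; |PA| = 19.80 ✓; ∠(PA, AL) = 82.00° ✗; |AL| = 10.60 ✓.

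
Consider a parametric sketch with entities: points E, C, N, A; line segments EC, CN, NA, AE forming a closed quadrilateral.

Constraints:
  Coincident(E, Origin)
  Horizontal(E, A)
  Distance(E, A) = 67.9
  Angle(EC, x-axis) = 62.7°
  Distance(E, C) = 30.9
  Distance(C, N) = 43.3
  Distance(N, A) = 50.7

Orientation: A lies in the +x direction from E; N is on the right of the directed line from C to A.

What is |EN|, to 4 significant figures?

25.01

Checks: |CN| = 43.30 ✓; |NA| = 50.70 ✓.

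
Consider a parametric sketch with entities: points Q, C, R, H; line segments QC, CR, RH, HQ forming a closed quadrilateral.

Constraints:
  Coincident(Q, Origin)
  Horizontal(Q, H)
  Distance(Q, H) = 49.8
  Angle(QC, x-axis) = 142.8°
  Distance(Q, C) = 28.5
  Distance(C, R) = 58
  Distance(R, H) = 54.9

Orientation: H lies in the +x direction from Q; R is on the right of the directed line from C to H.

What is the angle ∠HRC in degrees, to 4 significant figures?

82.56°

Q is at the origin; QH is horizontal with |QH| = 49.8 and H in +x, so H = (49.8, 0). QC runs at 142.8° with |QC| = 28.5, so C = (-22.70, 17.23). R is determined by |CR| = 58.0 and |RH| = 54.9 together: it lies at the intersection of circle(C, 58.0) and circle(H, 54.9). With |CH| = 74.52, the foot of the radical line on CH is 39.61 from C and the perpendicular offset is √(58.0² − 39.61²) = 42.37. Taking the right-of-CH solution: R = (6.037, -33.15).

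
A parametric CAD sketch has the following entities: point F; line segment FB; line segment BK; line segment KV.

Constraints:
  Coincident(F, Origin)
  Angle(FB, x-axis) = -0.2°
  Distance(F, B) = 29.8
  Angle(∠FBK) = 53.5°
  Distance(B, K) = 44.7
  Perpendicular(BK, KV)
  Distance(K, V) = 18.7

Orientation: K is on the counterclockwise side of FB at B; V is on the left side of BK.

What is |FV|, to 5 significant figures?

27.481

∠FBK = 53.5°, so BK runs at -0.2° + (180° − 53.5°) = 126.30° from the x-axis; with |BK| = 44.7, K = B + 44.7·(cos 126.30°, sin 126.30°) = (3.3368, 35.921). BK ⟂ KV; with |KV| = 18.7 on the left of BK, V = K + 18.7·(-0.80593, -0.59201) = (-11.734, 24.850). Then |FV| = |V − F| = 27.481.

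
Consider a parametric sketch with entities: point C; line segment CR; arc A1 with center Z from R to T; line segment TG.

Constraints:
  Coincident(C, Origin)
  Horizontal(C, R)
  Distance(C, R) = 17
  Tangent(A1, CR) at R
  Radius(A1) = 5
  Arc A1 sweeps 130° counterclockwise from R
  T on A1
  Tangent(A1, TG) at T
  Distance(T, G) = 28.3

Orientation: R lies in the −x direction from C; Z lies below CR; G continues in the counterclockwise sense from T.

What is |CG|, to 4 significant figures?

30.01

C is at the origin; C and R share the same y with |CR| = 17.0 and R on the −x side, so R = (-17.00, 0.000). Since A1 is tangent to CR there, ZR ⟂ CR, so Z = R + (0, -5) = (-17.00, -5.000). On A1, R sits at bearing 90° from Z; a 130° counterclockwise sweep puts T at bearing 220°, so T = Z + 5.0·(cos 220°, sin 220°) = (-20.83, -8.214). The tangent condition forces ZT to be normal to TG, so TG runs along (−sin 220°, cos 220°); with |TG| = 28.3, G = (-2.639, -29.89). Then |CG| = |G − C| = 30.01.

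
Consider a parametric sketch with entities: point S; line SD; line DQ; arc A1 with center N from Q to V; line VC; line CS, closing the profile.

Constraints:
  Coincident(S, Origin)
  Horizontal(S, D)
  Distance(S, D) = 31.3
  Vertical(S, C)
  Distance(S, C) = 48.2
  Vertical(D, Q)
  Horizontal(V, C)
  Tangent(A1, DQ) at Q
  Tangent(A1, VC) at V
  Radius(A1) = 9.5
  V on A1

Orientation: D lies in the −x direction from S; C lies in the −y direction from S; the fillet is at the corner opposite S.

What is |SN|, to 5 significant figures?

44.418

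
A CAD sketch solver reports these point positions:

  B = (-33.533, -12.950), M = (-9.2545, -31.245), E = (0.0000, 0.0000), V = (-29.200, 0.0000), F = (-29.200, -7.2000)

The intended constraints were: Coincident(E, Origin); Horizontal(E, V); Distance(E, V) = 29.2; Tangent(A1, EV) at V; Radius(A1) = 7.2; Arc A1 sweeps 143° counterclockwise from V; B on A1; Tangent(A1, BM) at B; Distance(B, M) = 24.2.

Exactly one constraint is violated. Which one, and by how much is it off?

Distance(B, M) = 24.2 — off by 6.20.

E = (0.00, 0.00) ✓; E.y = 0.00, V.y = 0.00 ✓; |EV| = 29.20 ✓; ∠(FV, VE) = 90.00° ✓; |FV| = 7.200 ✓; bearing(F→B) − bearing(F→V) = 143.0° ✓; |FB| = 7.200 ✓; ∠(FB, BM) = 90.00° ✓; |BM| = 30.40 ✗.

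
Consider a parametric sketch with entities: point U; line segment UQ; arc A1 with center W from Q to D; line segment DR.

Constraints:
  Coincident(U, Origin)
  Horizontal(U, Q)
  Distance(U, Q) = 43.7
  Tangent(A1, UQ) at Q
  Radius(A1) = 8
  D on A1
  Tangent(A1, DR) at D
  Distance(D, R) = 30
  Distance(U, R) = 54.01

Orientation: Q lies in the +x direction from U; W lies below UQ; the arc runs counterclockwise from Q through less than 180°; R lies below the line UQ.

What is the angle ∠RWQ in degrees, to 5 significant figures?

169.20°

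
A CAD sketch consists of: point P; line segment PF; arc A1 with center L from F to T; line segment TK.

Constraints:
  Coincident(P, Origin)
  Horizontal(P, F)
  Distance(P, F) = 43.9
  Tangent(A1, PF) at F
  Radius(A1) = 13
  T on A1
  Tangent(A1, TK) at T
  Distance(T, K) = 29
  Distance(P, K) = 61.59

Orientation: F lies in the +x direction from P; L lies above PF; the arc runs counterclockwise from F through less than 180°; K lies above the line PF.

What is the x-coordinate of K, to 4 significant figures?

42.33

P is at the origin; PF is horizontal with |PF| = 43.9 and F on the +x side, so F = (43.90, 0.000). Since A1 is tangent to PF there, LF ⟂ PF, so L = F + (0, 13) = (43.90, 13.00). Since LT ⟂ TK (tangency), |LK| = √(13.0² + 29.0²) = 31.78 regardless of where T sits on A1. So K lies on both circle(P, 61.59) and circle(L, 31.78); the above-PF intersection is K = (42.33, 44.74). T is the foot of the tangent from K: T = (55.48, 18.90).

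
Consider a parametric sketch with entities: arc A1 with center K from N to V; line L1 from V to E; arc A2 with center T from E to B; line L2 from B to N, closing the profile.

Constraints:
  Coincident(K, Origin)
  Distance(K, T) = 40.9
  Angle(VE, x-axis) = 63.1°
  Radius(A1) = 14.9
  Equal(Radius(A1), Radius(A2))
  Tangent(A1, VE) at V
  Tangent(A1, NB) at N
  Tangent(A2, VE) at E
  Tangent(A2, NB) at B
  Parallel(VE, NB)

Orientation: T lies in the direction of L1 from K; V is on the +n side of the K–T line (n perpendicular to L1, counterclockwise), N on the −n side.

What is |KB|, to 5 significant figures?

43.530

The slot axis is L1's direction at 63.1°, so u = (cos 63.1°, sin 63.1°) = (0.45243, 0.89180) and n = (−sin 63.1°, cos 63.1°) = (-0.89180, 0.45243). K is at the origin and T lies 40.9 along u from K, so T = 40.9·u = (18.505, 36.475). Tangency of A1 to both parallel lines with radius 14.9 puts V and N at K ± 14.9·n: V = (-13.288, 6.7413), N = (13.288, -6.7413). Equal radii place E and B the same way about T: E = T + 14.9·n = (5.2168, 43.216), B = T − 14.9·n = (31.792, 29.733). Then |KB| = |B − K| = 43.530.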